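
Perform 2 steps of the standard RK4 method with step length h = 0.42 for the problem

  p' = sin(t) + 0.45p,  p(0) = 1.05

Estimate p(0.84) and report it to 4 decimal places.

1.9122

RK4: k1 = f(t_n, p_n); k2 = f(t_n + h/2, p_n + (h/2)·k1); k3 = f(t_n + h/2, p_n + (h/2)·k2); k4 = f(t_n + h, p_n + h·k3); p_{n+1} = p_n + (h/6)·(k1 + 2k2 + 2k3 + k4).
t=0.000000, p=1.050000:
  k1 = f(0.000000, 1.050000) = 0.472500
  k2 = f(0.210000, 1.149225) = 0.725611
  k3 = f(0.210000, 1.202378) = 0.749530
  k4 = f(0.420000, 1.364803) = 1.021922
  p ← 1.050000 + (0.42/6)·(k1 + 2k2 + 2k3 + k4) = 1.361129
t=0.420000, p=1.361129:
  k1 = f(0.420000, 1.361129) = 1.020269
  k2 = f(0.630000, 1.575386) = 1.298068
  k3 = f(0.630000, 1.633724) = 1.324320
  k4 = f(0.840000, 1.917344) = 1.607448
  p ← 1.361129 + (0.42/6)·(k1 + 2k2 + 2k3 + k4) = 1.912204
p(0.84) ≈ 1.9122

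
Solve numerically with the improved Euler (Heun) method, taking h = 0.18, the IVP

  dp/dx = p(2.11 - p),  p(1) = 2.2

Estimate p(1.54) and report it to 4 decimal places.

2.1391

Heun: k1 = f(x_n, p_n); k2 = f(x_n + h, p_n + h·k1); p_{n+1} = p_n + (h/2)·(k1 + k2).
x=1.000000, p=2.200000:
  k1 = f(1.000000, 2.200000) = -0.198000
  k2 = f(1.180000, 2.164360) = -0.117655
  p ← 2.200000 + (0.18/2)·(-0.198000 + (-0.117655)) = 2.171591
x=1.180000, p=2.171591:
  k1 = f(1.180000, 2.171591) = -0.133751
  k2 = f(1.360000, 2.147516) = -0.080566
  p ← 2.171591 + (0.18/2)·(-0.133751 + (-0.080566)) = 2.152303
x=1.360000, p=2.152303:
  k1 = f(1.360000, 2.152303) = -0.091048
  k2 = f(1.540000, 2.135914) = -0.055350
  p ← 2.152303 + (0.18/2)·(-0.091048 + (-0.055350)) = 2.139127
p(1.54) ≈ 2.1391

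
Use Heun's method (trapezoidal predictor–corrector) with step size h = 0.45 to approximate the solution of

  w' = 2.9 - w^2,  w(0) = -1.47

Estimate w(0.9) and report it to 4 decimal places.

0.1626

Heun: k1 = f(t_n, w_n); k2 = f(t_n + h, w_n + h·k1); w_{n+1} = w_n + (h/2)·(k1 + k2).
t=0.000000, w=-1.470000:
  k1 = f(0.000000, -1.470000) = 0.739100
  k2 = f(0.450000, -1.137405) = 1.606310
  w ← -1.470000 + (0.45/2)·(0.739100 + 1.606310) = -0.942283
t=0.450000, w=-0.942283:
  k1 = f(0.450000, -0.942283) = 2.012103
  k2 = f(0.900000, -0.036836) = 2.898643
  w ← -0.942283 + (0.45/2)·(2.012103 + 2.898643) = 0.162635
w(0.9) ≈ 0.1626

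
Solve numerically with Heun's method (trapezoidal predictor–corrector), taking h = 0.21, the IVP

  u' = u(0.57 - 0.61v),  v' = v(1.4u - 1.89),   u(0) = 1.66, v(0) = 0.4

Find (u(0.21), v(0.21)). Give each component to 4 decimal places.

1.7734, 0.4454

Heun on (u,v): k1 = f(s_n, state_n); k2 = f(s_n + h, state_n + h·k1); state_{n+1} = state_n + (h/2)·(k1 + k2).
0.000000: (1.660000, 0.400000)
  k1 = (0.541160, 0.173600)
  predictor → (1.773644, 0.436456)
  k2 = (0.538765, 0.258863)
  → (1.773392, 0.445409)
(u(0.21), v(0.21)) ≈ (1.7734, 0.4454)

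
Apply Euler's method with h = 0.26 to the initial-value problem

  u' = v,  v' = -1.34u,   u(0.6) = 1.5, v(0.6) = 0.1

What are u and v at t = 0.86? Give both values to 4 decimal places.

Euler on (u,v): u_{n+1} = u_n + h·u', v_{n+1} = v_n + h·v'.
0.600000: (1.500000, 0.100000); f=(0.100000, -2.010000) → (1.526000, -0.422600)
(u(0.86), v(0.86)) ≈ (1.5260, -0.4226)

1.5260, -0.4226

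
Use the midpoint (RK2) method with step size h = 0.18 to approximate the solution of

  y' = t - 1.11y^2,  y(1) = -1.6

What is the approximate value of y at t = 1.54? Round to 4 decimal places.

-5.2006

Midpoint: k1 = f(t_n, y_n); k2 = f(t_n + h/2, y_n + (h/2)·k1); y_{n+1} = y_n + h·k2.
t=1.000000, y=-1.600000:
  k1 = f(1.000000, -1.600000) = -1.841600
  k2 = f(1.090000, -1.765744) = -2.370816
  y ← -1.600000 + 0.18·(-2.370816) = -2.026747
t=1.180000, y=-2.026747:
  k1 = f(1.180000, -2.026747) = -3.379550
  k2 = f(1.270000, -2.330906) = -4.760768
  y ← -2.026747 + 0.18·(-4.760768) = -2.883685
t=1.360000, y=-2.883685:
  k1 = f(1.360000, -2.883685) = -7.870360
  k2 = f(1.450000, -3.592017) = -12.871874
  y ← -2.883685 + 0.18·(-12.871874) = -5.200622
y(1.54) ≈ -5.2006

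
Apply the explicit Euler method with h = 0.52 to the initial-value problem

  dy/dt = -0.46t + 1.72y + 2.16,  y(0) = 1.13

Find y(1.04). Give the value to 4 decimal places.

Euler: y_{n+1} = y_n + h·f(t_n, y_n).
t=0.000000, y=1.130000: f=4.103600 → y ← 1.130000 + 0.52·4.103600 = 3.263872
t=0.520000, y=3.263872: f=7.534660 → y ← 3.263872 + 0.52·7.534660 = 7.181895
y(1.04) ≈ 7.1819

7.1819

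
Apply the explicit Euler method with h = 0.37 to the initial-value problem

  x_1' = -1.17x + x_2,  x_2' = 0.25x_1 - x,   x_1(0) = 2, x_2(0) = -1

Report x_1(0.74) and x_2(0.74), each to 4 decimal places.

Euler on (x_1,x_2): x_1_{n+1} = x_1_n + h·x_1', x_2_{n+1} = x_2_n + h·x_2'.
0.000000: (2.000000, -1.000000); f=(-1.000000, 0.500000) → (1.630000, -0.815000)
0.370000: (1.630000, -0.815000); f=(-1.247900, 0.037500) → (1.168277, -0.801125)
(x_1(0.74), x_2(0.74)) ≈ (1.1683, -0.8011)

1.1683, -0.8011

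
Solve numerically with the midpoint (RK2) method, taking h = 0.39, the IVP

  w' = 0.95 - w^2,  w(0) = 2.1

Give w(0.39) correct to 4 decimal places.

1.6782

Midpoint: k1 = f(t_n, w_n); k2 = f(t_n + h/2, w_n + (h/2)·k1); w_{n+1} = w_n + h·k2.
t=0.000000, w=2.100000:
  k1 = f(0.000000, 2.100000) = -3.460000
  k2 = f(0.195000, 1.425300) = -1.081480
  w ← 2.100000 + 0.39·(-1.081480) = 1.678223
w(0.39) ≈ 1.6782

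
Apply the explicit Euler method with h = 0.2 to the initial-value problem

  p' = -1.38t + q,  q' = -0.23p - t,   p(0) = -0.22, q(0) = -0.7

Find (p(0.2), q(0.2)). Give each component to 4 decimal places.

-0.3600, -0.6899

Euler on (p,q): p_{n+1} = p_n + h·p', q_{n+1} = q_n + h·q'.
0.000000: (-0.220000, -0.700000); f=(-0.700000, 0.050600) → (-0.360000, -0.689880)
(p(0.2), q(0.2)) ≈ (-0.3600, -0.6899)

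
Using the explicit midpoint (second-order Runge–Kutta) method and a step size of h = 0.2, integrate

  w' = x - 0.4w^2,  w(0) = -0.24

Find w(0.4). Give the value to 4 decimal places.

-0.1681

Midpoint: k1 = f(x_n, w_n); k2 = f(x_n + h/2, w_n + (h/2)·k1); w_{n+1} = w_n + h·k2.
x=0.000000, w=-0.240000:
  k1 = f(0.000000, -0.240000) = -0.023040
  k2 = f(0.100000, -0.242304) = 0.076516
  w ← -0.240000 + 0.2·0.076516 = -0.224697
x=0.200000, w=-0.224697:
  k1 = f(0.200000, -0.224697) = 0.179805
  k2 = f(0.300000, -0.206716) = 0.282907
  w ← -0.224697 + 0.2·0.282907 = -0.168115
w(0.4) ≈ -0.1681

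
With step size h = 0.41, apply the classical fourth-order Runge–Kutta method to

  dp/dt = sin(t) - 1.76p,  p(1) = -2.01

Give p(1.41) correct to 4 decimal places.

RK4: k1 = f(t_n, p_n); k2 = f(t_n + h/2, p_n + (h/2)·k1); k3 = f(t_n + h/2, p_n + (h/2)·k2); k4 = f(t_n + h, p_n + h·k3); p_{n+1} = p_n + (h/6)·(k1 + 2k2 + 2k3 + k4).
t=1.000000, p=-2.010000:
  k1 = f(1.000000, -2.010000) = 4.379071
  k2 = f(1.205000, -1.112290) = 2.891470
  k3 = f(1.205000, -1.417249) = 3.428197
  k4 = f(1.410000, -0.604439) = 2.050913
  p ← -2.010000 + (0.41/6)·(k1 + 2k2 + 2k3 + k4) = -0.706930
p(1.41) ≈ -0.7069

-0.7069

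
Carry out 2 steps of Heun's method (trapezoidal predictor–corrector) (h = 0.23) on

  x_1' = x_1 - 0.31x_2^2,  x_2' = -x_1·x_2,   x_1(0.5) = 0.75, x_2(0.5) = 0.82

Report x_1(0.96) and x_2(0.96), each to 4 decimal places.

1.0956, 0.5443

Heun on (x_1,x_2): k1 = f(x_n, state_n); k2 = f(x_n + h, state_n + h·k1); state_{n+1} = state_n + (h/2)·(k1 + k2).
0.500000: (0.750000, 0.820000)
  k1 = (0.541556, -0.615000)
  predictor → (0.874558, 0.678550)
  k2 = (0.731825, -0.593431)
  → (0.896439, 0.681030)
0.730000: (0.896439, 0.681030)
  k1 = (0.752660, -0.610502)
  predictor → (1.069551, 0.540615)
  k2 = (0.978949, -0.578215)
  → (1.095574, 0.544328)
(x_1(0.96), x_2(0.96)) ≈ (1.0956, 0.5443)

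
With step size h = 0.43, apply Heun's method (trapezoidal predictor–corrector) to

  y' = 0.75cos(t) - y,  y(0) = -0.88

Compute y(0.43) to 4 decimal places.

Heun: k1 = f(t_n, y_n); k2 = f(t_n + h, y_n + h·k1); y_{n+1} = y_n + (h/2)·(k1 + k2).
t=0.000000, y=-0.880000:
  k1 = f(0.000000, -0.880000) = 1.630000
  k2 = f(0.430000, -0.179100) = 0.860824
  y ← -0.880000 + (0.43/2)·(1.630000 + 0.860824) = -0.344473
y(0.43) ≈ -0.3445

-0.3445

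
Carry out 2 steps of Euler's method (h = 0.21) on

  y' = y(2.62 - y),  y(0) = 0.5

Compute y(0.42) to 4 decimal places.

1.0105

Euler: y_{n+1} = y_n + h·f(x_n, y_n).
x=0.000000, y=0.500000: f=1.060000 → y ← 0.500000 + 0.21·1.060000 = 0.722600
x=0.210000, y=0.722600: f=1.371061 → y ← 0.722600 + 0.21·1.371061 = 1.010523
y(0.42) ≈ 1.0105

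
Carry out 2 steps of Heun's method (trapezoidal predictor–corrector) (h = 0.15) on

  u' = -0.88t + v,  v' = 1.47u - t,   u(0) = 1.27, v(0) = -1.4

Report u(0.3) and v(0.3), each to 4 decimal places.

Heun on (u,v): k1 = f(t_n, state_n); k2 = f(t_n + h, state_n + h·k1); state_{n+1} = state_n + (h/2)·(k1 + k2).
0.000000: (1.270000, -1.400000)
  k1 = (-1.400000, 1.866900)
  predictor → (1.060000, -1.119965)
  k2 = (-1.251965, 1.408200)
  → (1.071103, -1.154367)
0.150000: (1.071103, -1.154367)
  k1 = (-1.286367, 1.424521)
  predictor → (0.878147, -0.940689)
  k2 = (-1.204689, 0.990877)
  → (0.884273, -0.973213)
(u(0.3), v(0.3)) ≈ (0.8843, -0.9732)

0.8843, -0.9732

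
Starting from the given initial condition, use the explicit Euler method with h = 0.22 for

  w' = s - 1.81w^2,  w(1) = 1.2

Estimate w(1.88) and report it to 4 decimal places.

0.9345

Euler: w_{n+1} = w_n + h·f(s_n, w_n).
s=1.000000, w=1.200000: f=-1.606400 → w ← 1.200000 + 0.22·(-1.606400) = 0.846592
s=1.220000, w=0.846592: f=-0.077260 → w ← 0.846592 + 0.22·(-0.077260) = 0.829595
s=1.440000, w=0.829595: f=0.194308 → w ← 0.829595 + 0.22·0.194308 = 0.872343
s=1.660000, w=0.872343: f=0.282623 → w ← 0.872343 + 0.22·0.282623 = 0.934520
w(1.88) ≈ 0.9345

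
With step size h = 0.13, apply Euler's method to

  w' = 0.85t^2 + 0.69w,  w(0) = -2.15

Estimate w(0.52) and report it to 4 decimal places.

-3.0044

Euler: w_{n+1} = w_n + h·f(t_n, w_n).
t=0.000000, w=-2.150000: f=-1.483500 → w ← -2.150000 + 0.13·(-1.483500) = -2.342855
t=0.130000, w=-2.342855: f=-1.602205 → w ← -2.342855 + 0.13·(-1.602205) = -2.551142
t=0.260000, w=-2.551142: f=-1.702828 → w ← -2.551142 + 0.13·(-1.702828) = -2.772509
t=0.390000, w=-2.772509: f=-1.783746 → w ← -2.772509 + 0.13·(-1.783746) = -3.004396
w(0.52) ≈ -3.0044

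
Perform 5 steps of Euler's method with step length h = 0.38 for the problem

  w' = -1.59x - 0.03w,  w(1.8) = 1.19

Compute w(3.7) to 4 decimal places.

-6.4615

Euler: w_{n+1} = w_n + h·f(x_n, w_n).
x=1.800000, w=1.190000: f=-2.897700 → w ← 1.190000 + 0.38·(-2.897700) = 0.088874
x=2.180000, w=0.088874: f=-3.468866 → w ← 0.088874 + 0.38·(-3.468866) = -1.229295
x=2.560000, w=-1.229295: f=-4.033521 → w ← -1.229295 + 0.38·(-4.033521) = -2.762033
x=2.940000, w=-2.762033: f=-4.591739 → w ← -2.762033 + 0.38·(-4.591739) = -4.506894
x=3.320000, w=-4.506894: f=-5.143593 → w ← -4.506894 + 0.38·(-5.143593) = -6.461459
w(3.7) ≈ -6.4615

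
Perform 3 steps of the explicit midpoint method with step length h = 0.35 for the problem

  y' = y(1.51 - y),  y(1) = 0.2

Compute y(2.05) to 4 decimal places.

Midpoint: k1 = f(s_n, y_n); k2 = f(s_n + h/2, y_n + (h/2)·k1); y_{n+1} = y_n + h·k2.
s=1.000000, y=0.200000:
  k1 = f(1.000000, 0.200000) = 0.262000
  k2 = f(1.175000, 0.245850) = 0.310791
  y ← 0.200000 + 0.35·0.310791 = 0.308777
s=1.350000, y=0.308777:
  k1 = f(1.350000, 0.308777) = 0.370910
  k2 = f(1.525000, 0.373686) = 0.424625
  y ← 0.308777 + 0.35·0.424625 = 0.457396
s=1.700000, y=0.457396:
  k1 = f(1.700000, 0.457396) = 0.481457
  k2 = f(1.875000, 0.541651) = 0.524507
  y ← 0.457396 + 0.35·0.524507 = 0.640973
y(2.05) ≈ 0.6410

0.6410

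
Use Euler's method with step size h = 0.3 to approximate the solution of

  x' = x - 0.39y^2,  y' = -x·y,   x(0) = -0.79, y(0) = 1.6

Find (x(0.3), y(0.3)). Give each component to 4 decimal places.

Euler on (x,y): x_{n+1} = x_n + h·x', y_{n+1} = y_n + h·y'.
0.000000: (-0.790000, 1.600000); f=(-1.788400, 1.264000) → (-1.326520, 1.979200)
(x(0.3), y(0.3)) ≈ (-1.3265, 1.9792)

-1.3265, 1.9792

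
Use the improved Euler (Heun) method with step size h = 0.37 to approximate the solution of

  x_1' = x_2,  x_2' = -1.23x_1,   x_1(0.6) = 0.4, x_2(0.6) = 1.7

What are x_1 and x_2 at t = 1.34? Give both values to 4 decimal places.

1.4202, 0.8061

Heun on (x_1,x_2): k1 = f(t_n, state_n); k2 = f(t_n + h, state_n + h·k1); state_{n+1} = state_n + (h/2)·(k1 + k2).
0.600000: (0.400000, 1.700000)
  k1 = (1.700000, -0.492000)
  predictor → (1.029000, 1.517960)
  k2 = (1.517960, -1.265670)
  → (0.995323, 1.374831)
0.970000: (0.995323, 1.374831)
  k1 = (1.374831, -1.224247)
  predictor → (1.504010, 0.921860)
  k2 = (0.921860, -1.849932)
  → (1.420210, 0.806108)
(x_1(1.34), x_2(1.34)) ≈ (1.4202, 0.8061)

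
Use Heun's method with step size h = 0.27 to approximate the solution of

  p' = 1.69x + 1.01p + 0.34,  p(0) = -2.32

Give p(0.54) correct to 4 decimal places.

-3.4574

Heun: k1 = f(x_n, p_n); k2 = f(x_n + h, p_n + h·k1); p_{n+1} = p_n + (h/2)·(k1 + k2).
x=0.000000, p=-2.320000:
  k1 = f(0.000000, -2.320000) = -2.003200
  k2 = f(0.270000, -2.860864) = -2.093173
  p ← -2.320000 + (0.27/2)·(-2.003200 + (-2.093173)) = -2.873010
x=0.270000, p=-2.873010:
  k1 = f(0.270000, -2.873010) = -2.105440
  k2 = f(0.540000, -3.441479) = -2.223294
  p ← -2.873010 + (0.27/2)·(-2.105440 + (-2.223294)) = -3.457389
p(0.54) ≈ -3.4574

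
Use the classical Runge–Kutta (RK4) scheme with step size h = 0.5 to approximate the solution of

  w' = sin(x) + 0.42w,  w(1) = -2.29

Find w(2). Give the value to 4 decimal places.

RK4: k1 = f(x_n, w_n); k2 = f(x_n + h/2, w_n + (h/2)·k1); k3 = f(x_n + h/2, w_n + (h/2)·k2); k4 = f(x_n + h, w_n + h·k3); w_{n+1} = w_n + (h/6)·(k1 + 2k2 + 2k3 + k4).
x=1.000000, w=-2.290000:
  k1 = f(1.000000, -2.290000) = -0.120329
  k2 = f(1.250000, -2.320082) = -0.025450
  k3 = f(1.250000, -2.296362) = -0.015488
  k4 = f(1.500000, -2.297744) = 0.032443
  w ← -2.290000 + (0.5/6)·(k1 + 2k2 + 2k3 + k4) = -2.304147
x=1.500000, w=-2.304147:
  k1 = f(1.500000, -2.304147) = 0.029753
  k2 = f(1.750000, -2.296708) = 0.019368
  k3 = f(1.750000, -2.299305) = 0.018278
  k4 = f(2.000000, -2.295008) = -0.054606
  w ← -2.304147 + (0.5/6)·(k1 + 2k2 + 2k3 + k4) = -2.299943
w(2) ≈ -2.2999

-2.2999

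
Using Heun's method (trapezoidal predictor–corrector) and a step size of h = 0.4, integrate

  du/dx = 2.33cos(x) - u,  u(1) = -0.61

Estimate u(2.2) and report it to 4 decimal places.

-0.4628

Heun: k1 = f(x_n, u_n); k2 = f(x_n + h, u_n + h·k1); u_{n+1} = u_n + (h/2)·(k1 + k2).
x=1.000000, u=-0.610000:
  k1 = f(1.000000, -0.610000) = 1.868904
  k2 = f(1.400000, 0.137562) = 0.258462
  u ← -0.610000 + (0.4/2)·(1.868904 + 0.258462) = -0.184527
x=1.400000, u=-0.184527:
  k1 = f(1.400000, -0.184527) = 0.580550
  k2 = f(1.800000, 0.047693) = -0.577074
  u ← -0.184527 + (0.4/2)·(0.580550 + (-0.577074)) = -0.183832
x=1.800000, u=-0.183832:
  k1 = f(1.800000, -0.183832) = -0.345549
  k2 = f(2.200000, -0.322051) = -1.049156
  u ← -0.183832 + (0.4/2)·(-0.345549 + (-1.049156)) = -0.462773
u(2.2) ≈ -0.4628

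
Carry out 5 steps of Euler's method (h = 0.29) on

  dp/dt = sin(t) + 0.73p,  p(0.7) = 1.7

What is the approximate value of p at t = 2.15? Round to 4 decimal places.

Euler: p_{n+1} = p_n + h·f(t_n, p_n).
t=0.700000, p=1.700000: f=1.885218 → p ← 1.700000 + 0.29·1.885218 = 2.246713
t=0.990000, p=2.246713: f=2.476127 → p ← 2.246713 + 0.29·2.476127 = 2.964790
t=1.280000, p=2.964790: f=3.122312 → p ← 2.964790 + 0.29·3.122312 = 3.870260
t=1.570000, p=3.870260: f=3.825290 → p ← 3.870260 + 0.29·3.825290 = 4.979594
t=1.860000, p=4.979594: f=4.593575 → p ← 4.979594 + 0.29·4.593575 = 6.311731
p(2.15) ≈ 6.3117

6.3117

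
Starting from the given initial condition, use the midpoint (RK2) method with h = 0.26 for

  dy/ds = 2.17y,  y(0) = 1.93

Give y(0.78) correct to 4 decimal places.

Midpoint: k1 = f(s_n, y_n); k2 = f(s_n + h/2, y_n + (h/2)·k1); y_{n+1} = y_n + h·k2.
s=0.000000, y=1.930000:
  k1 = f(0.000000, 1.930000) = 4.188100
  k2 = f(0.130000, 2.474453) = 5.369563
  y ← 1.930000 + 0.26·5.369563 = 3.326086
s=0.260000, y=3.326086:
  k1 = f(0.260000, 3.326086) = 7.217607
  k2 = f(0.390000, 4.264375) = 9.253695
  y ← 3.326086 + 0.26·9.253695 = 5.732047
s=0.520000, y=5.732047:
  k1 = f(0.520000, 5.732047) = 12.438542
  k2 = f(0.650000, 7.349057) = 15.947455
  y ← 5.732047 + 0.26·15.947455 = 9.878385
y(0.78) ≈ 9.8784

9.8784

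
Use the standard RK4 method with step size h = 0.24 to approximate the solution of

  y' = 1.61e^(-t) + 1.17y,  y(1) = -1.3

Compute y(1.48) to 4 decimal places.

RK4: k1 = f(t_n, y_n); k2 = f(t_n + h/2, y_n + (h/2)·k1); k3 = f(t_n + h/2, y_n + (h/2)·k2); k4 = f(t_n + h, y_n + h·k3); y_{n+1} = y_n + (h/6)·(k1 + 2k2 + 2k3 + k4).
t=1.000000, y=-1.300000:
  k1 = f(1.000000, -1.300000) = -0.928714
  k2 = f(1.120000, -1.411446) = -1.126081
  k3 = f(1.120000, -1.435130) = -1.153791
  k4 = f(1.240000, -1.576910) = -1.379076
  y ← -1.300000 + (0.24/6)·(k1 + 2k2 + 2k3 + k4) = -1.574701
t=1.240000, y=-1.574701:
  k1 = f(1.240000, -1.574701) = -1.376492
  k2 = f(1.360000, -1.739880) = -1.622436
  k3 = f(1.360000, -1.769394) = -1.656967
  k4 = f(1.480000, -1.972373) = -1.941180
  y ← -1.574701 + (0.24/6)·(k1 + 2k2 + 2k3 + k4) = -1.969761
y(1.48) ≈ -1.9698

-1.9698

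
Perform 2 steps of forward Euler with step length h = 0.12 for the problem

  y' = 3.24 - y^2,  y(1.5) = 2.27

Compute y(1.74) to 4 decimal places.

1.9296

Euler: y_{n+1} = y_n + h·f(t_n, y_n).
t=1.500000, y=2.270000: f=-1.912900 → y ← 2.270000 + 0.12·(-1.912900) = 2.040452
t=1.620000, y=2.040452: f=-0.923444 → y ← 2.040452 + 0.12·(-0.923444) = 1.929639
y(1.74) ≈ 1.9296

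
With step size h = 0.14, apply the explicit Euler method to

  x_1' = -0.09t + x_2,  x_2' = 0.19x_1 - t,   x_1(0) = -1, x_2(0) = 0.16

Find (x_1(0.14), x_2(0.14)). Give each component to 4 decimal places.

Euler on (x_1,x_2): x_1_{n+1} = x_1_n + h·x_1', x_2_{n+1} = x_2_n + h·x_2'.
0.000000: (-1.000000, 0.160000); f=(0.160000, -0.190000) → (-0.977600, 0.133400)
(x_1(0.14), x_2(0.14)) ≈ (-0.9776, 0.1334)

-0.9776, 0.1334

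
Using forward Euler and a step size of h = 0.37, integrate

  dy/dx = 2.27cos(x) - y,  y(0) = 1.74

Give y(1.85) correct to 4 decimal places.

1.0584

Euler: y_{n+1} = y_n + h·f(x_n, y_n).
x=0.000000, y=1.740000: f=0.530000 → y ← 1.740000 + 0.37·0.530000 = 1.936100
x=0.370000, y=1.936100: f=0.180283 → y ← 1.936100 + 0.37·0.180283 = 2.002805
x=0.740000, y=2.002805: f=-0.326481 → y ← 2.002805 + 0.37·(-0.326481) = 1.882007
x=1.110000, y=1.882007: f=-0.872625 → y ← 1.882007 + 0.37·(-0.872625) = 1.559135
x=1.480000, y=1.559135: f=-1.353311 → y ← 1.559135 + 0.37·(-1.353311) = 1.058410
y(1.85) ≈ 1.0584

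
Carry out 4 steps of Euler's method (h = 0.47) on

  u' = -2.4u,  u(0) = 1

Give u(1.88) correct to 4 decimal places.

0.0003

Euler: u_{n+1} = u_n + h·f(s_n, u_n).
s=0.000000, u=1.000000: f=-2.400000 → u ← 1.000000 + 0.47·(-2.400000) = -0.128000
s=0.470000, u=-0.128000: f=0.307200 → u ← -0.128000 + 0.47·0.307200 = 0.016384
s=0.940000, u=0.016384: f=-0.039322 → u ← 0.016384 + 0.47·(-0.039322) = -0.002097
s=1.410000, u=-0.002097: f=0.005033 → u ← -0.002097 + 0.47·0.005033 = 0.000268
u(1.88) ≈ 0.0003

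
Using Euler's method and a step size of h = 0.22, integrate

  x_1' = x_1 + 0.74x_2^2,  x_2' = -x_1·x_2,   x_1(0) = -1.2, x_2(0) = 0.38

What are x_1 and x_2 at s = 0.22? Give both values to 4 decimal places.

-1.4405, 0.4803

Euler on (x_1,x_2): x_1_{n+1} = x_1_n + h·x_1', x_2_{n+1} = x_2_n + h·x_2'.
0.000000: (-1.200000, 0.380000); f=(-1.093144, 0.456000) → (-1.440492, 0.480320)
(x_1(0.22), x_2(0.22)) ≈ (-1.4405, 0.4803)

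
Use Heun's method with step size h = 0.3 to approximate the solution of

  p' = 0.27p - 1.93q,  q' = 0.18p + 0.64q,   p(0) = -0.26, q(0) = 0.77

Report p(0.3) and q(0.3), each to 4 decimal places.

Heun on (p,q): k1 = f(s_n, state_n); k2 = f(s_n + h, state_n + h·k1); state_{n+1} = state_n + (h/2)·(k1 + k2).
0.000000: (-0.260000, 0.770000)
  k1 = (-1.556300, 0.446000)
  predictor → (-0.726890, 0.903800)
  k2 = (-1.940594, 0.447592)
  → (-0.784534, 0.904039)
(p(0.3), q(0.3)) ≈ (-0.7845, 0.9040)

-0.7845, 0.9040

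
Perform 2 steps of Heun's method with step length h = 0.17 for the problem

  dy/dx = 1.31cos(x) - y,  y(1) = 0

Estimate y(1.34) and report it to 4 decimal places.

0.1404

Heun: k1 = f(x_n, y_n); k2 = f(x_n + h, y_n + h·k1); y_{n+1} = y_n + (h/2)·(k1 + k2).
x=1.000000, y=0.000000:
  k1 = f(1.000000, 0.000000) = 0.707796
  k2 = f(1.170000, 0.120325) = 0.390773
  y ← 0.000000 + (0.17/2)·(0.707796 + 0.390773) = 0.093378
x=1.170000, y=0.093378:
  k1 = f(1.170000, 0.093378) = 0.417720
  k2 = f(1.340000, 0.164391) = 0.135275
  y ← 0.093378 + (0.17/2)·(0.417720 + 0.135275) = 0.140383
y(1.34) ≈ 0.1404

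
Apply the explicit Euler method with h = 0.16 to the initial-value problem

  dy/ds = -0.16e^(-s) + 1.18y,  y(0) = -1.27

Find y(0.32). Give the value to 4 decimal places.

Euler: y_{n+1} = y_n + h·f(s_n, y_n).
s=0.000000, y=-1.270000: f=-1.658600 → y ← -1.270000 + 0.16·(-1.658600) = -1.535376
s=0.160000, y=-1.535376: f=-1.948087 → y ← -1.535376 + 0.16·(-1.948087) = -1.847070
y(0.32) ≈ -1.8471

-1.8471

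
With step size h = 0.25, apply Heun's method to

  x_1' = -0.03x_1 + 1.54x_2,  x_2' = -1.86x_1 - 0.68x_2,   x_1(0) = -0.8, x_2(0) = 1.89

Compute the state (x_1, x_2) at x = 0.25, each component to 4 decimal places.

Heun on (x_1,x_2): k1 = f(x_n, state_n); k2 = f(x_n + h, state_n + h·k1); state_{n+1} = state_n + (h/2)·(k1 + k2).
0.000000: (-0.800000, 1.890000)
  k1 = (2.934600, 0.202800)
  predictor → (-0.066350, 1.940700)
  k2 = (2.990668, -1.196265)
  → (-0.059341, 1.765817)
(x_1(0.25), x_2(0.25)) ≈ (-0.0593, 1.7658)

-0.0593, 1.7658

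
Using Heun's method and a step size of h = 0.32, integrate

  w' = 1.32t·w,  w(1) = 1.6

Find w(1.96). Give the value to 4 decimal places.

9.5748

Heun: k1 = f(t_n, w_n); k2 = f(t_n + h, w_n + h·k1); w_{n+1} = w_n + (h/2)·(k1 + k2).
t=1.000000, w=1.600000:
  k1 = f(1.000000, 1.600000) = 2.112000
  k2 = f(1.320000, 2.275840) = 3.965424
  w ← 1.600000 + (0.32/2)·(2.112000 + 3.965424) = 2.572388
t=1.320000, w=2.572388:
  k1 = f(1.320000, 2.572388) = 4.482128
  k2 = f(1.640000, 4.006669) = 8.673637
  w ← 2.572388 + (0.32/2)·(4.482128 + 8.673637) = 4.677310
t=1.640000, w=4.677310:
  k1 = f(1.640000, 4.677310) = 10.125441
  k2 = f(1.960000, 7.917451) = 20.484030
  w ← 4.677310 + (0.32/2)·(10.125441 + 20.484030) = 9.574826
w(1.96) ≈ 9.5748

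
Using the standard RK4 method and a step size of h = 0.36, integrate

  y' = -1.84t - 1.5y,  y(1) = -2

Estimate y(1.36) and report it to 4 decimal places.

RK4: k1 = f(t_n, y_n); k2 = f(t_n + h/2, y_n + (h/2)·k1); k3 = f(t_n + h/2, y_n + (h/2)·k2); k4 = f(t_n + h, y_n + h·k3); y_{n+1} = y_n + (h/6)·(k1 + 2k2 + 2k3 + k4).
t=1.000000, y=-2.000000:
  k1 = f(1.000000, -2.000000) = 1.160000
  k2 = f(1.180000, -1.791200) = 0.515600
  k3 = f(1.180000, -1.907192) = 0.689588
  k4 = f(1.360000, -1.751748) = 0.125222
  y ← -2.000000 + (0.36/6)·(k1 + 2k2 + 2k3 + k4) = -1.778264
y(1.36) ≈ -1.7783

-1.7783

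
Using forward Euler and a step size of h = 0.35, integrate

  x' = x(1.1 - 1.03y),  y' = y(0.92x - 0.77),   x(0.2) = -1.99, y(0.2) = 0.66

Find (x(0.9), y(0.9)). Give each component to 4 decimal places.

Euler on (x,y): x_{n+1} = x_n + h·x', y_{n+1} = y_n + h·y'.
0.200000: (-1.990000, 0.660000); f=(-0.836198, -1.716528) → (-2.282669, 0.059215)
0.550000: (-2.282669, 0.059215); f=(-2.371712, -0.169951) → (-3.112769, -0.000268)
(x(0.9), y(0.9)) ≈ (-3.1128, -0.0003)

-3.1128, -0.0003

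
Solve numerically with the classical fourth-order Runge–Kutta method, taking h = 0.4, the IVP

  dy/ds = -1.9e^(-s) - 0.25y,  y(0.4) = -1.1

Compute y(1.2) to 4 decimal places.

RK4: k1 = f(s_n, y_n); k2 = f(s_n + h/2, y_n + (h/2)·k1); k3 = f(s_n + h/2, y_n + (h/2)·k2); k4 = f(s_n + h, y_n + h·k3); y_{n+1} = y_n + (h/6)·(k1 + 2k2 + 2k3 + k4).
s=0.400000, y=-1.100000:
  k1 = f(0.400000, -1.100000) = -0.998608
  k2 = f(0.600000, -1.299722) = -0.717812
  k3 = f(0.600000, -1.243562) = -0.731852
  k4 = f(0.800000, -1.392741) = -0.505540
  y ← -1.100000 + (0.4/6)·(k1 + 2k2 + 2k3 + k4) = -1.393565
s=0.800000, y=-1.393565:
  k1 = f(0.800000, -1.393565) = -0.505334
  k2 = f(1.000000, -1.494632) = -0.325313
  k3 = f(1.000000, -1.458628) = -0.334314
  k4 = f(1.200000, -1.527291) = -0.190446
  y ← -1.393565 + (0.4/6)·(k1 + 2k2 + 2k3 + k4) = -1.527901
y(1.2) ≈ -1.5279

-1.5279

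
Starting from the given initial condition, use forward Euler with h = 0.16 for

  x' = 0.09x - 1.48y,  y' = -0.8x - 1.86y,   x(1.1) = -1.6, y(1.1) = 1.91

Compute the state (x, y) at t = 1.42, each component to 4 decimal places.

-2.4714, 1.3518

Euler on (x,y): x_{n+1} = x_n + h·x', y_{n+1} = y_n + h·y'.
1.100000: (-1.600000, 1.910000); f=(-2.970800, -2.272600) → (-2.075328, 1.546384)
1.260000: (-2.075328, 1.546384); f=(-2.475428, -1.216012) → (-2.471396, 1.351822)
(x(1.42), y(1.42)) ≈ (-2.4714, 1.3518)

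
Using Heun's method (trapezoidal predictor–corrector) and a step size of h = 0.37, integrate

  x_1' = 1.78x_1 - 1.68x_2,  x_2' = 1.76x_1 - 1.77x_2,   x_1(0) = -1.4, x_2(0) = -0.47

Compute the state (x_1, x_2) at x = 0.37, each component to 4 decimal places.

-2.0496, -1.0812

Heun on (x_1,x_2): k1 = f(x_n, state_n); k2 = f(x_n + h, state_n + h·k1); state_{n+1} = state_n + (h/2)·(k1 + k2).
0.000000: (-1.400000, -0.470000)
  k1 = (-1.702400, -1.632100)
  predictor → (-2.029888, -1.073877)
  k2 = (-1.809087, -1.671841)
  → (-2.049625, -1.081229)
(x_1(0.37), x_2(0.37)) ≈ (-2.0496, -1.0812)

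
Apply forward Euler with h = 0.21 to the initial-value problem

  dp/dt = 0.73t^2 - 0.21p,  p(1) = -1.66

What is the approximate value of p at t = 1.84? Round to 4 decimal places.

Euler: p_{n+1} = p_n + h·f(t_n, p_n).
t=1.000000, p=-1.660000: f=1.078600 → p ← -1.660000 + 0.21·1.078600 = -1.433494
t=1.210000, p=-1.433494: f=1.369827 → p ← -1.433494 + 0.21·1.369827 = -1.145830
t=1.420000, p=-1.145830: f=1.712596 → p ← -1.145830 + 0.21·1.712596 = -0.786185
t=1.630000, p=-0.786185: f=2.104636 → p ← -0.786185 + 0.21·2.104636 = -0.344212
p(1.84) ≈ -0.3442

-0.3442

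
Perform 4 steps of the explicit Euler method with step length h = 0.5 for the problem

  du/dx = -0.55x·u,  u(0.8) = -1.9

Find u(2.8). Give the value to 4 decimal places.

Euler: u_{n+1} = u_n + h·f(x_n, u_n).
x=0.800000, u=-1.900000: f=0.836000 → u ← -1.900000 + 0.5·0.836000 = -1.482000
x=1.300000, u=-1.482000: f=1.059630 → u ← -1.482000 + 0.5·1.059630 = -0.952185
x=1.800000, u=-0.952185: f=0.942663 → u ← -0.952185 + 0.5·0.942663 = -0.480853
x=2.300000, u=-0.480853: f=0.608280 → u ← -0.480853 + 0.5·0.608280 = -0.176714
u(2.8) ≈ -0.1767

-0.1767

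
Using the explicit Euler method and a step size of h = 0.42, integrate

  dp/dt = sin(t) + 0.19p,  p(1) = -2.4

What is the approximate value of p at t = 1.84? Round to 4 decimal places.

-2.0015

Euler: p_{n+1} = p_n + h·f(t_n, p_n).
t=1.000000, p=-2.400000: f=0.385471 → p ← -2.400000 + 0.42·0.385471 = -2.238102
t=1.420000, p=-2.238102: f=0.563412 → p ← -2.238102 + 0.42·0.563412 = -2.001469
p(1.84) ≈ -2.0015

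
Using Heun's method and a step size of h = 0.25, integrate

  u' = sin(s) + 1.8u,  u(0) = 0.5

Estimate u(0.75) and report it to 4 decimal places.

2.2755

Heun: k1 = f(s_n, u_n); k2 = f(s_n + h, u_n + h·k1); u_{n+1} = u_n + (h/2)·(k1 + k2).
s=0.000000, u=0.500000:
  k1 = f(0.000000, 0.500000) = 0.900000
  k2 = f(0.250000, 0.725000) = 1.552404
  u ← 0.500000 + (0.25/2)·(0.900000 + 1.552404) = 0.806550
s=0.250000, u=0.806550:
  k1 = f(0.250000, 0.806550) = 1.699195
  k2 = f(0.500000, 1.231349) = 2.695854
  u ← 0.806550 + (0.25/2)·(1.699195 + 2.695854) = 1.355932
s=0.500000, u=1.355932:
  k1 = f(0.500000, 1.355932) = 2.920102
  k2 = f(0.750000, 2.085957) = 4.436362
  u ← 1.355932 + (0.25/2)·(2.920102 + 4.436362) = 2.275490
u(0.75) ≈ 2.2755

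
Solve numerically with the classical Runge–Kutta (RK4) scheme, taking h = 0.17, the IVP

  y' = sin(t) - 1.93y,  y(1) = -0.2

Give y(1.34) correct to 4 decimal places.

RK4: k1 = f(t_n, y_n); k2 = f(t_n + h/2, y_n + (h/2)·k1); k3 = f(t_n + h/2, y_n + (h/2)·k2); k4 = f(t_n + h, y_n + h·k3); y_{n+1} = y_n + (h/6)·(k1 + 2k2 + 2k3 + k4).
t=1.000000, y=-0.200000:
  k1 = f(1.000000, -0.200000) = 1.227471
  k2 = f(1.085000, -0.095665) = 1.068937
  k3 = f(1.085000, -0.109140) = 1.094944
  k4 = f(1.170000, -0.013859) = 0.947499
  y ← -0.200000 + (0.17/6)·(k1 + 2k2 + 2k3 + k4) = -0.015756
t=1.170000, y=-0.015756:
  k1 = f(1.170000, -0.015756) = 0.951160
  k2 = f(1.255000, 0.065093) = 0.824921
  k3 = f(1.255000, 0.054362) = 0.845630
  k4 = f(1.340000, 0.128001) = 0.726442
  y ← -0.015756 + (0.17/6)·(k1 + 2k2 + 2k3 + k4) = 0.126441
y(1.34) ≈ 0.1264

0.1264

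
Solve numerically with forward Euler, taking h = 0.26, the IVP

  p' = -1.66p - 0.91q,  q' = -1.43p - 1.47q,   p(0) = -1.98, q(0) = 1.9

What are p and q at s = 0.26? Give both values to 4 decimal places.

-1.5750, 1.9100

Euler on (p,q): p_{n+1} = p_n + h·p', q_{n+1} = q_n + h·q'.
0.000000: (-1.980000, 1.900000); f=(1.557800, 0.038400) → (-1.574972, 1.909984)
(p(0.26), q(0.26)) ≈ (-1.5750, 1.9100)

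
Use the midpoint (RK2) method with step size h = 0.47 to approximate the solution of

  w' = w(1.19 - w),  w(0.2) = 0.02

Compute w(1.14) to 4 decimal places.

Midpoint: k1 = f(t_n, w_n); k2 = f(t_n + h/2, w_n + (h/2)·k1); w_{n+1} = w_n + h·k2.
t=0.200000, w=0.020000:
  k1 = f(0.200000, 0.020000) = 0.023400
  k2 = f(0.435000, 0.025499) = 0.029694
  w ← 0.020000 + 0.47·0.029694 = 0.033956
t=0.670000, w=0.033956:
  k1 = f(0.670000, 0.033956) = 0.039255
  k2 = f(0.905000, 0.043181) = 0.049521
  w ← 0.033956 + 0.47·0.049521 = 0.057231
w(1.14) ≈ 0.0572

0.0572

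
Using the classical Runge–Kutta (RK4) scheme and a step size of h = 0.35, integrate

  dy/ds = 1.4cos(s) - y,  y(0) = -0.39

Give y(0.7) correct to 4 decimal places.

0.4449

RK4: k1 = f(s_n, y_n); k2 = f(s_n + h/2, y_n + (h/2)·k1); k3 = f(s_n + h/2, y_n + (h/2)·k2); k4 = f(s_n + h, y_n + h·k3); y_{n+1} = y_n + (h/6)·(k1 + 2k2 + 2k3 + k4).
s=0.000000, y=-0.390000:
  k1 = f(0.000000, -0.390000) = 1.790000
  k2 = f(0.175000, -0.076750) = 1.455367
  k3 = f(0.175000, -0.135311) = 1.513928
  k4 = f(0.350000, 0.139875) = 1.175247
  y ← -0.390000 + (0.35/6)·(k1 + 2k2 + 2k3 + k4) = 0.129391
s=0.350000, y=0.129391:
  k1 = f(0.350000, 0.129391) = 1.185731
  k2 = f(0.525000, 0.336893) = 0.874560
  k3 = f(0.525000, 0.282439) = 0.929015
  k4 = f(0.700000, 0.454546) = 0.616233
  y ← 0.129391 + (0.35/6)·(k1 + 2k2 + 2k3 + k4) = 0.444922
y(0.7) ≈ 0.4449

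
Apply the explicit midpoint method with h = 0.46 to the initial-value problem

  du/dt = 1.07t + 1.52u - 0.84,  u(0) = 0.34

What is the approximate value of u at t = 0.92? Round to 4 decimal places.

0.3882

Midpoint: k1 = f(t_n, u_n); k2 = f(t_n + h/2, u_n + (h/2)·k1); u_{n+1} = u_n + h·k2.
t=0.000000, u=0.340000:
  k1 = f(0.000000, 0.340000) = -0.323200
  k2 = f(0.230000, 0.265664) = -0.190091
  u ← 0.340000 + 0.46·(-0.190091) = 0.252558
t=0.460000, u=0.252558:
  k1 = f(0.460000, 0.252558) = 0.036089
  k2 = f(0.690000, 0.260859) = 0.294805
  u ← 0.252558 + 0.46·0.294805 = 0.388169
u(0.92) ≈ 0.3882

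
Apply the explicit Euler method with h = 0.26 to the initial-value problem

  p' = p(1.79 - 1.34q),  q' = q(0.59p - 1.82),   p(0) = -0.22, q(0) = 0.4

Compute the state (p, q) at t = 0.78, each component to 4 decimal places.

Euler on (p,q): p_{n+1} = p_n + h·p', q_{n+1} = q_n + h·q'.
0.000000: (-0.220000, 0.400000); f=(-0.275880, -0.779920) → (-0.291729, 0.197221)
0.260000: (-0.291729, 0.197221); f=(-0.445098, -0.392887) → (-0.407454, 0.095070)
0.520000: (-0.407454, 0.095070); f=(-0.677436, -0.195882) → (-0.583588, 0.044141)
(p(0.78), q(0.78)) ≈ (-0.5836, 0.0441)

-0.5836, 0.0441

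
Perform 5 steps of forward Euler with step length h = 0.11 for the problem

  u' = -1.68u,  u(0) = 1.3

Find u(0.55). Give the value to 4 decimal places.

0.4680

Euler: u_{n+1} = u_n + h·f(t_n, u_n).
t=0.000000, u=1.300000: f=-2.184000 → u ← 1.300000 + 0.11·(-2.184000) = 1.059760
t=0.110000, u=1.059760: f=-1.780397 → u ← 1.059760 + 0.11·(-1.780397) = 0.863916
t=0.220000, u=0.863916: f=-1.451379 → u ← 0.863916 + 0.11·(-1.451379) = 0.704265
t=0.330000, u=0.704265: f=-1.183165 → u ← 0.704265 + 0.11·(-1.183165) = 0.574117
t=0.440000, u=0.574117: f=-0.964516 → u ← 0.574117 + 0.11·(-0.964516) = 0.468020
u(0.55) ≈ 0.4680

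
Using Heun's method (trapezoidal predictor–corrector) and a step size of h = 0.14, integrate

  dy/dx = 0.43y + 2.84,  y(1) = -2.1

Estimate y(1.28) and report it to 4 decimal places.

-1.5240

Heun: k1 = f(x_n, y_n); k2 = f(x_n + h, y_n + h·k1); y_{n+1} = y_n + (h/2)·(k1 + k2).
x=1.000000, y=-2.100000:
  k1 = f(1.000000, -2.100000) = 1.937000
  k2 = f(1.140000, -1.828820) = 2.053607
  y ← -2.100000 + (0.14/2)·(1.937000 + 2.053607) = -1.820657
x=1.140000, y=-1.820657:
  k1 = f(1.140000, -1.820657) = 2.057117
  k2 = f(1.280000, -1.532661) = 2.180956
  y ← -1.820657 + (0.14/2)·(2.057117 + 2.180956) = -1.523992
y(1.28) ≈ -1.5240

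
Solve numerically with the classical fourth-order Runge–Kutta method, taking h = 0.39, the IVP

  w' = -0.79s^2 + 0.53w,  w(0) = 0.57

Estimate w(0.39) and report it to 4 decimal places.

RK4: k1 = f(s_n, w_n); k2 = f(s_n + h/2, w_n + (h/2)·k1); k3 = f(s_n + h/2, w_n + (h/2)·k2); k4 = f(s_n + h, w_n + h·k3); w_{n+1} = w_n + (h/6)·(k1 + 2k2 + 2k3 + k4).
s=0.000000, w=0.570000:
  k1 = f(0.000000, 0.570000) = 0.302100
  k2 = f(0.195000, 0.628909) = 0.303282
  k3 = f(0.195000, 0.629140) = 0.303404
  k4 = f(0.390000, 0.688328) = 0.244655
  w ← 0.570000 + (0.39/6)·(k1 + 2k2 + 2k3 + k4) = 0.684408
w(0.39) ≈ 0.6844

0.6844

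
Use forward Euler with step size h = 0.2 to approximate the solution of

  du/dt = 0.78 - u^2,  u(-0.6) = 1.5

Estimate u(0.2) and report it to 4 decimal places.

Euler: u_{n+1} = u_n + h·f(t_n, u_n).
t=-0.600000, u=1.500000: f=-1.470000 → u ← 1.500000 + 0.2·(-1.470000) = 1.206000
t=-0.400000, u=1.206000: f=-0.674436 → u ← 1.206000 + 0.2·(-0.674436) = 1.071113
t=-0.200000, u=1.071113: f=-0.367283 → u ← 1.071113 + 0.2·(-0.367283) = 0.997656
t=0.000000, u=0.997656: f=-0.215318 → u ← 0.997656 + 0.2·(-0.215318) = 0.954593
u(0.2) ≈ 0.9546

0.9546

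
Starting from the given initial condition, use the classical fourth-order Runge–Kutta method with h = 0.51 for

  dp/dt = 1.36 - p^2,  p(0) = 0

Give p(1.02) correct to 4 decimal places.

0.9648

RK4: k1 = f(t_n, p_n); k2 = f(t_n + h/2, p_n + (h/2)·k1); k3 = f(t_n + h/2, p_n + (h/2)·k2); k4 = f(t_n + h, p_n + h·k3); p_{n+1} = p_n + (h/6)·(k1 + 2k2 + 2k3 + k4).
t=0.000000, p=0.000000:
  k1 = f(0.000000, 0.000000) = 1.360000
  k2 = f(0.255000, 0.346800) = 1.239730
  k3 = f(0.255000, 0.316131) = 1.260061
  k4 = f(0.510000, 0.642631) = 0.947025
  p ← 0.000000 + (0.51/6)·(k1 + 2k2 + 2k3 + k4) = 0.621062
t=0.510000, p=0.621062:
  k1 = f(0.510000, 0.621062) = 0.974282
  k2 = f(0.765000, 0.869504) = 0.603963
  k3 = f(0.765000, 0.775072) = 0.759263
  k4 = f(1.020000, 1.008286) = 0.343360
  p ← 0.621062 + (0.51/6)·(k1 + 2k2 + 2k3 + k4) = 0.964810
p(1.02) ≈ 0.9648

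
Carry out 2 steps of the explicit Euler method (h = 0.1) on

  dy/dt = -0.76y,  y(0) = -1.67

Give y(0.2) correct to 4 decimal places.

-1.4258

Euler: y_{n+1} = y_n + h·f(t_n, y_n).
t=0.000000, y=-1.670000: f=1.269200 → y ← -1.670000 + 0.1·1.269200 = -1.543080
t=0.100000, y=-1.543080: f=1.172741 → y ← -1.543080 + 0.1·1.172741 = -1.425806
y(0.2) ≈ -1.4258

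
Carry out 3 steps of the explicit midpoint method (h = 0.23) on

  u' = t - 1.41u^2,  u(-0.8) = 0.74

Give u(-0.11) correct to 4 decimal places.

0.2541

Midpoint: k1 = f(t_n, u_n); k2 = f(t_n + h/2, u_n + (h/2)·k1); u_{n+1} = u_n + h·k2.
t=-0.800000, u=0.740000:
  k1 = f(-0.800000, 0.740000) = -1.572116
  k2 = f(-0.685000, 0.559207) = -1.125924
  u ← 0.740000 + 0.23·(-1.125924) = 0.481037
t=-0.570000, u=0.481037:
  k1 = f(-0.570000, 0.481037) = -0.896270
  k2 = f(-0.455000, 0.377966) = -0.656431
  u ← 0.481037 + 0.23·(-0.656431) = 0.330058
t=-0.340000, u=0.330058:
  k1 = f(-0.340000, 0.330058) = -0.493603
  k2 = f(-0.225000, 0.273294) = -0.330312
  u ← 0.330058 + 0.23·(-0.330312) = 0.254087
u(-0.11) ≈ 0.2541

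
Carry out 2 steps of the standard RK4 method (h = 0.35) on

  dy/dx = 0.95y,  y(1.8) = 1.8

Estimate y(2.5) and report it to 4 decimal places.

RK4: k1 = f(x_n, y_n); k2 = f(x_n + h/2, y_n + (h/2)·k1); k3 = f(x_n + h/2, y_n + (h/2)·k2); k4 = f(x_n + h, y_n + h·k3); y_{n+1} = y_n + (h/6)·(k1 + 2k2 + 2k3 + k4).
x=1.800000, y=1.800000:
  k1 = f(1.800000, 1.800000) = 1.710000
  k2 = f(1.975000, 2.099250) = 1.994287
  k3 = f(1.975000, 2.149000) = 2.041550
  k4 = f(2.150000, 2.514543) = 2.388815
  y ← 1.800000 + (0.35/6)·(k1 + 2k2 + 2k3 + k4) = 2.509945
x=2.150000, y=2.509945:
  k1 = f(2.150000, 2.509945) = 2.384448
  k2 = f(2.325000, 2.927224) = 2.780863
  k3 = f(2.325000, 2.996596) = 2.846766
  k4 = f(2.500000, 3.506314) = 3.330998
  y ← 2.509945 + (0.35/6)·(k1 + 2k2 + 2k3 + k4) = 3.499903
y(2.5) ≈ 3.4999

3.4999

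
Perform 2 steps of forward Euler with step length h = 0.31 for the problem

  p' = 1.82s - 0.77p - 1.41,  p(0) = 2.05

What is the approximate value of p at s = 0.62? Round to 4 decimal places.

Euler: p_{n+1} = p_n + h·f(s_n, p_n).
s=0.000000, p=2.050000: f=-2.988500 → p ← 2.050000 + 0.31·(-2.988500) = 1.123565
s=0.310000, p=1.123565: f=-1.710945 → p ← 1.123565 + 0.31·(-1.710945) = 0.593172
p(0.62) ≈ 0.5932

0.5932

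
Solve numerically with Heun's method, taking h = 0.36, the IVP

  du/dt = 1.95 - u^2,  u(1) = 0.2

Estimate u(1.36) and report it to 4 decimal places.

0.7530

Heun: k1 = f(t_n, u_n); k2 = f(t_n + h, u_n + h·k1); u_{n+1} = u_n + (h/2)·(k1 + k2).
t=1.000000, u=0.200000:
  k1 = f(1.000000, 0.200000) = 1.910000
  k2 = f(1.360000, 0.887600) = 1.162166
  u ← 0.200000 + (0.36/2)·(1.910000 + 1.162166) = 0.752990
u(1.36) ≈ 0.7530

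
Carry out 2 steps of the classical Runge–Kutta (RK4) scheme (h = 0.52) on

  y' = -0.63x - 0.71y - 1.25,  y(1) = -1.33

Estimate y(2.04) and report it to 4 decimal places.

-2.2884

RK4: k1 = f(x_n, y_n); k2 = f(x_n + h/2, y_n + (h/2)·k1); k3 = f(x_n + h/2, y_n + (h/2)·k2); k4 = f(x_n + h, y_n + h·k3); y_{n+1} = y_n + (h/6)·(k1 + 2k2 + 2k3 + k4).
x=1.000000, y=-1.330000:
  k1 = f(1.000000, -1.330000) = -0.935700
  k2 = f(1.260000, -1.573282) = -0.926770
  k3 = f(1.260000, -1.570960) = -0.928418
  k4 = f(1.520000, -1.812778) = -0.920528
  y ← -1.330000 + (0.52/6)·(k1 + 2k2 + 2k3 + k4) = -1.812439
x=1.520000, y=-1.812439:
  k1 = f(1.520000, -1.812439) = -0.920768
  k2 = f(1.780000, -2.051839) = -0.914594
  k3 = f(1.780000, -2.050234) = -0.915734
  k4 = f(2.040000, -2.288621) = -0.910279
  y ← -1.812439 + (0.52/6)·(k1 + 2k2 + 2k3 + k4) = -2.288387
y(2.04) ≈ -2.2884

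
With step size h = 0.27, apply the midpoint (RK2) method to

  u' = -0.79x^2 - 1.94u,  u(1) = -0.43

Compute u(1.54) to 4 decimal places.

Midpoint: k1 = f(x_n, u_n); k2 = f(x_n + h/2, u_n + (h/2)·k1); u_{n+1} = u_n + h·k2.
x=1.000000, u=-0.430000:
  k1 = f(1.000000, -0.430000) = 0.044200
  k2 = f(1.135000, -0.424033) = -0.195074
  u ← -0.430000 + 0.27·(-0.195074) = -0.482670
x=1.270000, u=-0.482670:
  k1 = f(1.270000, -0.482670) = -0.337811
  k2 = f(1.405000, -0.528274) = -0.534627
  u ← -0.482670 + 0.27·(-0.534627) = -0.627019
u(1.54) ≈ -0.6270

-0.6270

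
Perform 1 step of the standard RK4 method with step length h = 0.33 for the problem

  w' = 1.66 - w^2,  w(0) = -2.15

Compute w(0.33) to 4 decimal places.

-4.8040

RK4: k1 = f(t_n, w_n); k2 = f(t_n + h/2, w_n + (h/2)·k1); k3 = f(t_n + h/2, w_n + (h/2)·k2); k4 = f(t_n + h, w_n + h·k3); w_{n+1} = w_n + (h/6)·(k1 + 2k2 + 2k3 + k4).
t=0.000000, w=-2.150000:
  k1 = f(0.000000, -2.150000) = -2.962500
  k2 = f(0.165000, -2.638812) = -5.303331
  k3 = f(0.165000, -3.025050) = -7.490926
  k4 = f(0.330000, -4.622005) = -19.702934
  w ← -2.150000 + (0.33/6)·(k1 + 2k2 + 2k3 + k4) = -4.803967
w(0.33) ≈ -4.8040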